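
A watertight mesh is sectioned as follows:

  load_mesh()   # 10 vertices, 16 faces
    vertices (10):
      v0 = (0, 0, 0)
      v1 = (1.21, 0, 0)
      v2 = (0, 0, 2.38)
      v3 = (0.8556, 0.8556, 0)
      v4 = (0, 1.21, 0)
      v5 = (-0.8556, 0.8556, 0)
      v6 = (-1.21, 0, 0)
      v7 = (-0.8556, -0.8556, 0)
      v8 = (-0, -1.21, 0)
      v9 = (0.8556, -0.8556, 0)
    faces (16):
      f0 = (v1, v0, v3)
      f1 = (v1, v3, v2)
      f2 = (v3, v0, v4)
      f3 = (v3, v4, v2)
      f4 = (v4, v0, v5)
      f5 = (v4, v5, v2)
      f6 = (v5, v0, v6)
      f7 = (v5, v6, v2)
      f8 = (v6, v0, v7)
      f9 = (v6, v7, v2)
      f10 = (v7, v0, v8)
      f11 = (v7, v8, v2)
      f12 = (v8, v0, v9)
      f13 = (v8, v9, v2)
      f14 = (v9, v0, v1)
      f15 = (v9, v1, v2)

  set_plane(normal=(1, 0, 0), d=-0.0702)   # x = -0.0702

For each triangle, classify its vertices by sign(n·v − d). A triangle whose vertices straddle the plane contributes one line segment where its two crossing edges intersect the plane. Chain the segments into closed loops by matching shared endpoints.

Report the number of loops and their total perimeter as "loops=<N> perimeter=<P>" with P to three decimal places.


Straddling triangles (8 of 16):
  (v4,v0,v5) [++-] → (-0.0702, 0.0702, 0)–(-0.0702, 1.18092, 0)  len=1.1107
  (v4,v5,v2) [+-+] → (-0.0702, 1.18092, 0)–(-0.0702, 0.0702, 2.18473)  len=2.4509
  (v5,v0,v6) [-+-] → (-0.0702, 0.0702, 0)–(-0.0702, 0, 0)  len=0.0702
  (v5,v6,v2) [--+] → (-0.0702, 0, 2.24192)–(-0.0702, 0.0702, 2.18473)  len=0.0905
  (v6,v0,v7) [-+-] → (-0.0702, 0, 0)–(-0.0702, -0.0702, 0)  len=0.0702
  (v6,v7,v2) [--+] → (-0.0702, -0.0702, 2.18473)–(-0.0702, 0, 2.24192)  len=0.0905
  (v7,v0,v8) [-++] → (-0.0702, -0.0702, 0)–(-0.0702, -1.18092, 0)  len=1.1107
  (v7,v8,v2) [-++] → (-0.0702, -1.18092, 0)–(-0.0702, -0.0702, 2.18473)  len=2.4509

Chained into 1 loop(s):
  loop 1: 8 segments, perimeter = 7.4447
Total perimeter = 7.445

loops=1 perimeter=7.445


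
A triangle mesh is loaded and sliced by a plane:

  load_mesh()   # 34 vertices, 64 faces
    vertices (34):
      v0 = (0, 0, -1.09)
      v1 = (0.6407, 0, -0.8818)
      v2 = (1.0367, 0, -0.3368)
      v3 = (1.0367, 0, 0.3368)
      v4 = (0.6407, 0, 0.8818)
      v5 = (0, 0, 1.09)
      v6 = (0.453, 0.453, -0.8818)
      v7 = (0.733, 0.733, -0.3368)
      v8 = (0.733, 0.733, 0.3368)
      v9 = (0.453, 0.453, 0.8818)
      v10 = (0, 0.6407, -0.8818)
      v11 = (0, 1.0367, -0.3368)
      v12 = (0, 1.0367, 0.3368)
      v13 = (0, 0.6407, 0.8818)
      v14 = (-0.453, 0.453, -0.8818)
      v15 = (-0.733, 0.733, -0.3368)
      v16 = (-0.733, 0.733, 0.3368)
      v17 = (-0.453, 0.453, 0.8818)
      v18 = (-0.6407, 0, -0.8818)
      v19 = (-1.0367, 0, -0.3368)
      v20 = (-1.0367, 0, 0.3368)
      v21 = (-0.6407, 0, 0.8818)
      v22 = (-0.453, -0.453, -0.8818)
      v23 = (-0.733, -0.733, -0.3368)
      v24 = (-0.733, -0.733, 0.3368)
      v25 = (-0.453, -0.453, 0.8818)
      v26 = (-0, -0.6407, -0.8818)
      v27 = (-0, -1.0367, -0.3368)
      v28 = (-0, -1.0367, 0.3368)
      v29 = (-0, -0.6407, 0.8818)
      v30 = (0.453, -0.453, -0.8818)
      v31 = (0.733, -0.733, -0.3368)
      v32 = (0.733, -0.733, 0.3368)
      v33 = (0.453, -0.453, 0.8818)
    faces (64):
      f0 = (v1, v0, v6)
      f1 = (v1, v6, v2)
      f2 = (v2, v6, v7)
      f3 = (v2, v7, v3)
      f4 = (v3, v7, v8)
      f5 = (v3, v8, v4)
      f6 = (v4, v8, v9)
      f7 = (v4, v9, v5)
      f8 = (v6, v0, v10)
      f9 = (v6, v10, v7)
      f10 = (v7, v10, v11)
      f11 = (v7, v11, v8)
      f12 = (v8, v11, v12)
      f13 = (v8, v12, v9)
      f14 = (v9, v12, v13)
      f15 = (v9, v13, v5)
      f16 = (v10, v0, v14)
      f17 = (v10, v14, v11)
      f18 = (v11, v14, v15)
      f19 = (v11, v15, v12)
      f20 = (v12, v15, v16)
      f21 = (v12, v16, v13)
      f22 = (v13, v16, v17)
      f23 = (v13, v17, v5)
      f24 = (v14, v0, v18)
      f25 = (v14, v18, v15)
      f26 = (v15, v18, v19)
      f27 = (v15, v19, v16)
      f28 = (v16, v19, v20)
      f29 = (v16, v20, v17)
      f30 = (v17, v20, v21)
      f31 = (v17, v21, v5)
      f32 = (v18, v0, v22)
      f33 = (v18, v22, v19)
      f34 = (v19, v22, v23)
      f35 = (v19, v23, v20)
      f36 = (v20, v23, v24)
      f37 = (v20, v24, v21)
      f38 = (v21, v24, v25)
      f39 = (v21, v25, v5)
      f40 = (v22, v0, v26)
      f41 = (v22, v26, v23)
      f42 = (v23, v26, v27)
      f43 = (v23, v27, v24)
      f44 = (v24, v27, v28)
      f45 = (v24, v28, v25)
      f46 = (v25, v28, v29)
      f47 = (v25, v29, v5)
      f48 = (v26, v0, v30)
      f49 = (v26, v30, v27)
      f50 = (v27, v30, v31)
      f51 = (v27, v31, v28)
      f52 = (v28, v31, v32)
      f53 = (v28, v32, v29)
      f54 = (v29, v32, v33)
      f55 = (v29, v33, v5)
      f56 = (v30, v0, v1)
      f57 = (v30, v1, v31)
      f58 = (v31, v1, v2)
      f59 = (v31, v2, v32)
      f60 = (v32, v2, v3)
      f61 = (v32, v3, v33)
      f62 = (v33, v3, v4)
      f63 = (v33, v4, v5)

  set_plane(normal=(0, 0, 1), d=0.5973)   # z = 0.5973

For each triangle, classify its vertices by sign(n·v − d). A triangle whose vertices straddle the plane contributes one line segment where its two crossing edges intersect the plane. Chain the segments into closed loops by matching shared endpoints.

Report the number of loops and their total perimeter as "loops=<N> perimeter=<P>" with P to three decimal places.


loops=1 perimeter=5.188

Straddling triangles (16 of 64):
  (v3,v8,v4) [--+] → (0.688882, 0.382639, 0.5973)–(0.847419, 0, 0.5973)  len=0.4142
  (v4,v8,v9) [+-+] → (0.688882, 0.382639, 0.5973)–(0.599165, 0.599165, 0.5973)  len=0.2344
  (v8,v12,v9) [--+] → (0.216526, 0.757702, 0.5973)–(0.599165, 0.599165, 0.5973)  len=0.4142
  (v9,v12,v13) [+-+] → (0.216526, 0.757702, 0.5973)–(0, 0.847419, 0.5973)  len=0.2344
  (v12,v16,v13) [--+] → (-0.382639, 0.688882, 0.5973)–(0, 0.847419, 0.5973)  len=0.4142
  (v13,v16,v17) [+-+] → (-0.382639, 0.688882, 0.5973)–(-0.599165, 0.599165, 0.5973)  len=0.2344
  (v16,v20,v17) [--+] → (-0.757702, 0.216526, 0.5973)–(-0.599165, 0.599165, 0.5973)  len=0.4142
  (v17,v20,v21) [+-+] → (-0.757702, 0.216526, 0.5973)–(-0.847419, 0, 0.5973)  len=0.2344
  (v20,v24,v21) [--+] → (-0.688882, -0.382639, 0.5973)–(-0.847419, 0, 0.5973)  len=0.4142
  (v21,v24,v25) [+-+] → (-0.688882, -0.382639, 0.5973)–(-0.599165, -0.599165, 0.5973)  len=0.2344
  (v24,v28,v25) [--+] → (-0.216526, -0.757702, 0.5973)–(-0.599165, -0.599165, 0.5973)  len=0.4142
  (v25,v28,v29) [+-+] → (-0.216526, -0.757702, 0.5973)–(0, -0.847419, 0.5973)  len=0.2344
  (v28,v32,v29) [--+] → (0.382639, -0.688882, 0.5973)–(0, -0.847419, 0.5973)  len=0.4142
  (v29,v32,v33) [+-+] → (0.382639, -0.688882, 0.5973)–(0.599165, -0.599165, 0.5973)  len=0.2344
  (v32,v3,v33) [--+] → (0.757702, -0.216526, 0.5973)–(0.599165, -0.599165, 0.5973)  len=0.4142
  (v33,v3,v4) [+-+] → (0.757702, -0.216526, 0.5973)–(0.847419, 0, 0.5973)  len=0.2344

Chained into 1 loop(s):
  loop 1: 16 segments, perimeter = 5.1885
Total perimeter = 5.188


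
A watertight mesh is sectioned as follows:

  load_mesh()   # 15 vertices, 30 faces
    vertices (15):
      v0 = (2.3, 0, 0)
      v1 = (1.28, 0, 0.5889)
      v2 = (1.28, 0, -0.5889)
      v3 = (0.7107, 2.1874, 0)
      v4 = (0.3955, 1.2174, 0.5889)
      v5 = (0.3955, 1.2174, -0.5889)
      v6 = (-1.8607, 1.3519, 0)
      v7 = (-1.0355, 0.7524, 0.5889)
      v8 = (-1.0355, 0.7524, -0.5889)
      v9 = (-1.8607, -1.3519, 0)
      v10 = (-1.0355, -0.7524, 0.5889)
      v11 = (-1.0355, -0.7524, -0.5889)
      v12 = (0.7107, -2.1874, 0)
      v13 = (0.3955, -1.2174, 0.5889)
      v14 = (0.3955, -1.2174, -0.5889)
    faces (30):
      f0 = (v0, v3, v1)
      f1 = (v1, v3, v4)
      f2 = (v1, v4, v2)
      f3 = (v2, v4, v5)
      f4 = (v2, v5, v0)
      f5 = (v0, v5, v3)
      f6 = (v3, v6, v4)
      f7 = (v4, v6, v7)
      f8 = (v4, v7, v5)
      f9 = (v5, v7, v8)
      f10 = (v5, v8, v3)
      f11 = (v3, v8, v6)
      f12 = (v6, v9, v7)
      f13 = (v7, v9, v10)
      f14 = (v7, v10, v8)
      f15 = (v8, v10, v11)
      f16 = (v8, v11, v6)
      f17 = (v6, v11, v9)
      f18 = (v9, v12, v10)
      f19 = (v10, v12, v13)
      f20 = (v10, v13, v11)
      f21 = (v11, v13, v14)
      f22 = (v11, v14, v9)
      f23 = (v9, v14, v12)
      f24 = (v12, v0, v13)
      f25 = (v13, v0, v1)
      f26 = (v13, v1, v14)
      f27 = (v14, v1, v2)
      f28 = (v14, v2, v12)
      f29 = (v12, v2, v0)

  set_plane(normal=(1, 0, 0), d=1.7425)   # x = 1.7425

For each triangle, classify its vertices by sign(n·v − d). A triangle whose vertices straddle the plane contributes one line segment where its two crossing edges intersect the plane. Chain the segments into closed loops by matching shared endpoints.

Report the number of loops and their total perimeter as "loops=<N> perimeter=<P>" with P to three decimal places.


loops=1 perimeter=3.328

Straddling triangles (6 of 30):
  (v0,v3,v1) [+--] → (1.7425, 0.767304, 0)–(1.7425, 0, 0.321874)  len=0.8321
  (v2,v5,v0) [--+] → (1.7425, 0.356367, -0.172387)–(1.7425, 0, -0.321874)  len=0.3864
  (v0,v5,v3) [+--] → (1.7425, 0.356367, -0.172387)–(1.7425, 0.767304, 0)  len=0.4456
  (v12,v0,v13) [-+-] → (1.7425, -0.767304, 0)–(1.7425, -0.356367, 0.172387)  len=0.4456
  (v13,v0,v1) [-+-] → (1.7425, -0.356367, 0.172387)–(1.7425, 0, 0.321874)  len=0.3864
  (v12,v2,v0) [--+] → (1.7425, 0, -0.321874)–(1.7425, -0.767304, 0)  len=0.8321

Chained into 1 loop(s):
  loop 1: 6 segments, perimeter = 3.3283
Total perimeter = 3.328


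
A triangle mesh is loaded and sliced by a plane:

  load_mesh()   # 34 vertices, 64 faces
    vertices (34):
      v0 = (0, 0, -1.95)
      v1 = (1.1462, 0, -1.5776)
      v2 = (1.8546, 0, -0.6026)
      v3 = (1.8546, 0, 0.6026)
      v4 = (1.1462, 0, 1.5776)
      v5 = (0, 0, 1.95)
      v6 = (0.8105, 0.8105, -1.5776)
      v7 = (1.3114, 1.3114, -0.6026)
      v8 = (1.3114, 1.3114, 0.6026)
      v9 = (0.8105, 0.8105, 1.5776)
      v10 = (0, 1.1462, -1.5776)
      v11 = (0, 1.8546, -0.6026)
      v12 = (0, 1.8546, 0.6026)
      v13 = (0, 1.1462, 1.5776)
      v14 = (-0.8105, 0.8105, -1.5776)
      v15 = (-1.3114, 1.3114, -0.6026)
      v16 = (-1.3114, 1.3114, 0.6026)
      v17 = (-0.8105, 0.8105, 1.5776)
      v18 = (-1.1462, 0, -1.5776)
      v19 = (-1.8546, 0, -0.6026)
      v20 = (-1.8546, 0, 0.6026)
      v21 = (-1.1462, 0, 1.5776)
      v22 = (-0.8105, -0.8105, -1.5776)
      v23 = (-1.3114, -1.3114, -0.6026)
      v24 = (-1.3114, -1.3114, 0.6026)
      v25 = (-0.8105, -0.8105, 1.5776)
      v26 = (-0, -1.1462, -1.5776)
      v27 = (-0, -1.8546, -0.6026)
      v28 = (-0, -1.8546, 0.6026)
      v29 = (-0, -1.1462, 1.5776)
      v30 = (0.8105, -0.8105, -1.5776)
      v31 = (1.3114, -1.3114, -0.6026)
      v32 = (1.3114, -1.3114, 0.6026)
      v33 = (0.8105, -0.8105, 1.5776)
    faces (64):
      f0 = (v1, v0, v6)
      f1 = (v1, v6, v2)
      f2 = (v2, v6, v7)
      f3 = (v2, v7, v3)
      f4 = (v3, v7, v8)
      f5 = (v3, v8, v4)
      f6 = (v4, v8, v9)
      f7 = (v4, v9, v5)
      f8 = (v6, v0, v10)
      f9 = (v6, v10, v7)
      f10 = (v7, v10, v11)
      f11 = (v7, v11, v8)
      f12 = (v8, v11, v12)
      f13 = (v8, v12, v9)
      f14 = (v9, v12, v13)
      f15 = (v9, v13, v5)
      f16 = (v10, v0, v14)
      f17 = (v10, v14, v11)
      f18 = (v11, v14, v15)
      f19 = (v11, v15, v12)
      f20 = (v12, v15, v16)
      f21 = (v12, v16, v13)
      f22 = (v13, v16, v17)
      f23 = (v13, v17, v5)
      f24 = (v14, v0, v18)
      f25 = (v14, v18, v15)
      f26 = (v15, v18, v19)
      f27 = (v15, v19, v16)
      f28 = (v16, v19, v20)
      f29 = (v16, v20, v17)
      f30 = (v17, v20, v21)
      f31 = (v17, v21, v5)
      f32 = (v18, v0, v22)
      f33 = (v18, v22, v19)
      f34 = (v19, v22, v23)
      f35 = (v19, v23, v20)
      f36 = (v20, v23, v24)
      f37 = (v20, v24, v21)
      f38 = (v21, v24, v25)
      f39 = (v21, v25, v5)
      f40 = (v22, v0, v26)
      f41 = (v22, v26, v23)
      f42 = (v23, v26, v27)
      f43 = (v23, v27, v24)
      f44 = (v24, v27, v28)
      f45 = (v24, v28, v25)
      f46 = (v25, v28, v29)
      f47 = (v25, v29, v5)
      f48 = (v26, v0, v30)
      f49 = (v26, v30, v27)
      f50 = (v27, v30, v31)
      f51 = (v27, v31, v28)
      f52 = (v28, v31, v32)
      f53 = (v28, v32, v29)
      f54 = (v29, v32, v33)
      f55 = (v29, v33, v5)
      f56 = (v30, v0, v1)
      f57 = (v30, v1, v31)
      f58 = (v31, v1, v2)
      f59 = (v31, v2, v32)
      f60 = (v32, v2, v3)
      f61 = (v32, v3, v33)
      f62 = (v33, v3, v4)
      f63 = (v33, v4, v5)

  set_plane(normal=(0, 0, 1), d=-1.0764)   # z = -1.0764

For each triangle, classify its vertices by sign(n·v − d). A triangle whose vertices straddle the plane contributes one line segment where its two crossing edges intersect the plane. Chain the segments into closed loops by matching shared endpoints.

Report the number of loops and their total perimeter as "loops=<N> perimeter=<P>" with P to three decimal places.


loops=1 perimeter=9.248

Straddling triangles (16 of 64):
  (v1,v6,v2) [--+] → (1.34722, 0.393861, -1.0764)–(1.51035, 0, -1.0764)  len=0.4263
  (v2,v6,v7) [+-+] → (1.34722, 0.393861, -1.0764)–(1.06799, 1.06799, -1.0764)  len=0.7297
  (v6,v10,v7) [--+] → (0.674127, 1.23112, -1.0764)–(1.06799, 1.06799, -1.0764)  len=0.4263
  (v7,v10,v11) [+-+] → (0.674127, 1.23112, -1.0764)–(0, 1.51035, -1.0764)  len=0.7297
  (v10,v14,v11) [--+] → (-0.393861, 1.34722, -1.0764)–(0, 1.51035, -1.0764)  len=0.4263
  (v11,v14,v15) [+-+] → (-0.393861, 1.34722, -1.0764)–(-1.06799, 1.06799, -1.0764)  len=0.7297
  (v14,v18,v15) [--+] → (-1.23112, 0.674127, -1.0764)–(-1.06799, 1.06799, -1.0764)  len=0.4263
  (v15,v18,v19) [+-+] → (-1.23112, 0.674127, -1.0764)–(-1.51035, 0, -1.0764)  len=0.7297
  (v18,v22,v19) [--+] → (-1.34722, -0.393861, -1.0764)–(-1.51035, 0, -1.0764)  len=0.4263
  (v19,v22,v23) [+-+] → (-1.34722, -0.393861, -1.0764)–(-1.06799, -1.06799, -1.0764)  len=0.7297
  (v22,v26,v23) [--+] → (-0.674127, -1.23112, -1.0764)–(-1.06799, -1.06799, -1.0764)  len=0.4263
  (v23,v26,v27) [+-+] → (-0.674127, -1.23112, -1.0764)–(0, -1.51035, -1.0764)  len=0.7297
  (v26,v30,v27) [--+] → (0.393861, -1.34722, -1.0764)–(0, -1.51035, -1.0764)  len=0.4263
  (v27,v30,v31) [+-+] → (0.393861, -1.34722, -1.0764)–(1.06799, -1.06799, -1.0764)  len=0.7297
  (v30,v1,v31) [--+] → (1.23112, -0.674127, -1.0764)–(1.06799, -1.06799, -1.0764)  len=0.4263
  (v31,v1,v2) [+-+] → (1.23112, -0.674127, -1.0764)–(1.51035, 0, -1.0764)  len=0.7297

Chained into 1 loop(s):
  loop 1: 16 segments, perimeter = 9.2478
Total perimeter = 9.248


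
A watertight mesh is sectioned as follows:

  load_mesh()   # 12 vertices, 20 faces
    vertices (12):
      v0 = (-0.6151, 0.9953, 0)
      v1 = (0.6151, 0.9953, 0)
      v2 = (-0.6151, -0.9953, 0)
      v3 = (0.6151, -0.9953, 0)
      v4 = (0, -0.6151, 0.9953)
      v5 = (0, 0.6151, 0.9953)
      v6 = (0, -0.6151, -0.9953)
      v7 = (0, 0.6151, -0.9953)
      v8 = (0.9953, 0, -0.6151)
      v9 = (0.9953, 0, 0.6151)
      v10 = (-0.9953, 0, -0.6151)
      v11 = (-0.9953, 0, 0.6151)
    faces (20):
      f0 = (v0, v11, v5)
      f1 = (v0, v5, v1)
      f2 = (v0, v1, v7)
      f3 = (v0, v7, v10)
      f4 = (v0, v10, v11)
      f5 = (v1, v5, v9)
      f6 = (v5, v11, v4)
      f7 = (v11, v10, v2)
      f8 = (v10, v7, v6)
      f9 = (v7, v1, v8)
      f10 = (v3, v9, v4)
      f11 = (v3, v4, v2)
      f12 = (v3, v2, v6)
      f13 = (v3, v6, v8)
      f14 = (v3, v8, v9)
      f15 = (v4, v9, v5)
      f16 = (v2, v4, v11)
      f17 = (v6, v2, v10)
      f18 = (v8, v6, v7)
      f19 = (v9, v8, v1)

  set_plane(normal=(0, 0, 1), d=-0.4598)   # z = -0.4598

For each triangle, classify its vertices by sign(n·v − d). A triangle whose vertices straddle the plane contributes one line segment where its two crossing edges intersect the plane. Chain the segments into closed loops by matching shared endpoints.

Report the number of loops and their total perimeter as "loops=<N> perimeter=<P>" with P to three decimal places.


Straddling triangles (10 of 20):
  (v0,v1,v7) [++-] → (0.330941, 0.819659, -0.4598)–(-0.330941, 0.819659, -0.4598)  len=0.6619
  (v0,v7,v10) [+--] → (-0.330941, 0.819659, -0.4598)–(-0.899307, 0.251293, -0.4598)  len=0.8038
  (v0,v10,v11) [+-+] → (-0.899307, 0.251293, -0.4598)–(-0.9953, 0, -0.4598)  len=0.2690
  (v11,v10,v2) [+-+] → (-0.9953, 0, -0.4598)–(-0.899307, -0.251293, -0.4598)  len=0.2690
  (v7,v1,v8) [-+-] → (0.330941, 0.819659, -0.4598)–(0.899307, 0.251293, -0.4598)  len=0.8038
  (v3,v2,v6) [++-] → (-0.330941, -0.819659, -0.4598)–(0.330941, -0.819659, -0.4598)  len=0.6619
  (v3,v6,v8) [+--] → (0.330941, -0.819659, -0.4598)–(0.899307, -0.251293, -0.4598)  len=0.8038
  (v3,v8,v9) [+-+] → (0.899307, -0.251293, -0.4598)–(0.9953, 0, -0.4598)  len=0.2690
  (v6,v2,v10) [-+-] → (-0.330941, -0.819659, -0.4598)–(-0.899307, -0.251293, -0.4598)  len=0.8038
  (v9,v8,v1) [+-+] → (0.9953, 0, -0.4598)–(0.899307, 0.251293, -0.4598)  len=0.2690

Chained into 1 loop(s):
  loop 1: 10 segments, perimeter = 5.6149
Total perimeter = 5.615

loops=1 perimeter=5.615


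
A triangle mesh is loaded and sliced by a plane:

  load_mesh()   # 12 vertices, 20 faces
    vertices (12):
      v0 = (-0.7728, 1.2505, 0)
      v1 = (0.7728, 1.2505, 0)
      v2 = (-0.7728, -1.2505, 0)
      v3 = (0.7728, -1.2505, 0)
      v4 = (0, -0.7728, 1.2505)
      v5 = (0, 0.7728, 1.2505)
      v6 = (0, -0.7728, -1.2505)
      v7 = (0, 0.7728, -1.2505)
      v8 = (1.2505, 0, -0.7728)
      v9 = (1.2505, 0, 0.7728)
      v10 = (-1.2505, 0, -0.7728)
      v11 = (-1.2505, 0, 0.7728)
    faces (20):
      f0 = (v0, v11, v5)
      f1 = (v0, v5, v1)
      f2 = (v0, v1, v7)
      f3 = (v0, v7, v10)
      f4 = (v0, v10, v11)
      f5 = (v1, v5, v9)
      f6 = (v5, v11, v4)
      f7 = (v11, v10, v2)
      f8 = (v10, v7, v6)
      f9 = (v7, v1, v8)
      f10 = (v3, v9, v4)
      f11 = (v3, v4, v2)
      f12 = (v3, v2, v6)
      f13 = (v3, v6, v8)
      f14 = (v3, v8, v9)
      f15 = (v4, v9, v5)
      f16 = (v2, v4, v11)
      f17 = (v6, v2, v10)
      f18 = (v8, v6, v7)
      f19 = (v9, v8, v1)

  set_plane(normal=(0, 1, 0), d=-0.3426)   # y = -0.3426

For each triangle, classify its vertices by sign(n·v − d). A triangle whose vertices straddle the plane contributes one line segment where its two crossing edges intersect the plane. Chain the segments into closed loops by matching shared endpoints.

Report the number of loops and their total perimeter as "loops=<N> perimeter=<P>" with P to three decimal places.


Straddling triangles (10 of 20):
  (v5,v11,v4) [++-] → (-0.696125, -0.3426, 0.984575)–(0, -0.3426, 1.2505)  len=0.7452
  (v11,v10,v2) [++-] → (-1.11962, -0.3426, -0.561076)–(-1.11962, -0.3426, 0.561076)  len=1.1222
  (v10,v7,v6) [++-] → (0, -0.3426, -1.2505)–(-0.696125, -0.3426, -0.984575)  len=0.7452
  (v3,v9,v4) [-+-] → (1.11962, -0.3426, 0.561076)–(0.696125, -0.3426, 0.984575)  len=0.5989
  (v3,v6,v8) [--+] → (0.696125, -0.3426, -0.984575)–(1.11962, -0.3426, -0.561076)  len=0.5989
  (v3,v8,v9) [-++] → (1.11962, -0.3426, -0.561076)–(1.11962, -0.3426, 0.561076)  len=1.1222
  (v4,v9,v5) [-++] → (0.696125, -0.3426, 0.984575)–(0, -0.3426, 1.2505)  len=0.7452
  (v2,v4,v11) [--+] → (-0.696125, -0.3426, 0.984575)–(-1.11962, -0.3426, 0.561076)  len=0.5989
  (v6,v2,v10) [--+] → (-1.11962, -0.3426, -0.561076)–(-0.696125, -0.3426, -0.984575)  len=0.5989
  (v8,v6,v7) [+-+] → (0.696125, -0.3426, -0.984575)–(0, -0.3426, -1.2505)  len=0.7452

Chained into 1 loop(s):
  loop 1: 10 segments, perimeter = 7.6207
Total perimeter = 7.621

loops=1 perimeter=7.621


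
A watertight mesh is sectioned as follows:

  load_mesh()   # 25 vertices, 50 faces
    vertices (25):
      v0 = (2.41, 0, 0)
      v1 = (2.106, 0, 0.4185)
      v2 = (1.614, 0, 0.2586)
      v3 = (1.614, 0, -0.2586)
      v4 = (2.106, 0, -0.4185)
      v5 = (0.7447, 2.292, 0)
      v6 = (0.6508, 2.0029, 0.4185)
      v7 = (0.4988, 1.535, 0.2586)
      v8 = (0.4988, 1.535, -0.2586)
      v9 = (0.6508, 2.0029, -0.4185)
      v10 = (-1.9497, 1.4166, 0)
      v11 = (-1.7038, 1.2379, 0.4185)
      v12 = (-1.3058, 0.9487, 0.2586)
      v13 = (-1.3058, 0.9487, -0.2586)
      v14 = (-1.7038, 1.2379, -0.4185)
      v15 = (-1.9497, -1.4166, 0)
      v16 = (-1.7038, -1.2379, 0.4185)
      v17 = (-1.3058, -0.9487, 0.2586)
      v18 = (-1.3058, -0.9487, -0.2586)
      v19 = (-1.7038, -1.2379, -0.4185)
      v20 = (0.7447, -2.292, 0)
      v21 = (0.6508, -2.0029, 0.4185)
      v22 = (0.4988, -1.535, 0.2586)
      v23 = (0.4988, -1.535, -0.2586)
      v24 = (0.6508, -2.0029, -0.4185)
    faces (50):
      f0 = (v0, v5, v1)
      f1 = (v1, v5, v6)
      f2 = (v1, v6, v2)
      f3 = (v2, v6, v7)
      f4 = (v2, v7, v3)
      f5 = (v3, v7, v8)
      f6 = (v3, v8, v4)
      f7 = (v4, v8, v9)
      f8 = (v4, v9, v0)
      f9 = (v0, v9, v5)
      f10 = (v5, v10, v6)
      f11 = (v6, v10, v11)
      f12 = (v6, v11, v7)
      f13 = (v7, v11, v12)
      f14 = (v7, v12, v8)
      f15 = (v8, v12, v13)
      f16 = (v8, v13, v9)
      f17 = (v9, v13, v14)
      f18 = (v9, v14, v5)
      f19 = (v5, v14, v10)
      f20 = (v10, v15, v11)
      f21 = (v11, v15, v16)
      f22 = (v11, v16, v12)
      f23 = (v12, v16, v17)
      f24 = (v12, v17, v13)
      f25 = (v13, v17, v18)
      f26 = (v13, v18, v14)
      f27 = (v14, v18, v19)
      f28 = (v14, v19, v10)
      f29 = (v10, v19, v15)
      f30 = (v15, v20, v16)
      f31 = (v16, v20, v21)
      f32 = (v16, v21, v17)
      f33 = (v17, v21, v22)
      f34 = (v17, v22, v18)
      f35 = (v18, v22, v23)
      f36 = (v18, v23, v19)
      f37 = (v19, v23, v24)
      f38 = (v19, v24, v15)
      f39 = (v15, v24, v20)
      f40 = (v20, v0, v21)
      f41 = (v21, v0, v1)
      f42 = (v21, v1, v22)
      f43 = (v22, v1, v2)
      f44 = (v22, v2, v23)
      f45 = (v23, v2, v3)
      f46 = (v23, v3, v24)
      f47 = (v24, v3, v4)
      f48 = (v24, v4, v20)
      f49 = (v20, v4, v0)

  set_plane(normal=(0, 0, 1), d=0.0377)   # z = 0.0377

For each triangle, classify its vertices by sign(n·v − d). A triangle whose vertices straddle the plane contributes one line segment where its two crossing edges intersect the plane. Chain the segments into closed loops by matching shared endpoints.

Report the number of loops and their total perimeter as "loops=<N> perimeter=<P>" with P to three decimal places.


loops=2 perimeter=23.492

Straddling triangles (20 of 50):
  (v0,v5,v1) [--+] → (0.867331, 2.08553, 0.0377)–(2.38261, 0, 0.0377)  len=2.5779
  (v1,v5,v6) [+-+] → (0.867331, 2.08553, 0.0377)–(0.736241, 2.26596, 0.0377)  len=0.2230
  (v2,v7,v3) [++-] → (0.97511, 0.87939, 0.0377)–(1.614, 0, 0.0377)  len=1.0870
  (v3,v7,v8) [-+-] → (0.97511, 0.87939, 0.0377)–(0.4988, 1.535, 0.0377)  len=0.8104
  (v5,v10,v6) [--+] → (-1.71544, 1.46942, 0.0377)–(0.736241, 2.26596, 0.0377)  len=2.5778
  (v6,v10,v11) [+-+] → (-1.71544, 1.46942, 0.0377)–(-1.92755, 1.4005, 0.0377)  len=0.2230
  (v7,v12,v8) [++-] → (-0.535042, 1.19911, 0.0377)–(0.4988, 1.535, 0.0377)  len=1.0870
  (v8,v12,v13) [-+-] → (-0.535042, 1.19911, 0.0377)–(-1.3058, 0.9487, 0.0377)  len=0.8104
  (v10,v15,v11) [--+] → (-1.92755, -1.17747, 0.0377)–(-1.92755, 1.4005, 0.0377)  len=2.5780
  (v11,v15,v16) [+-+] → (-1.92755, -1.17747, 0.0377)–(-1.92755, -1.4005, 0.0377)  len=0.2230
  (v12,v17,v13) [++-] → (-1.3058, -0.138306, 0.0377)–(-1.3058, 0.9487, 0.0377)  len=1.0870
  (v13,v17,v18) [-+-] → (-1.3058, -0.138306, 0.0377)–(-1.3058, -0.9487, 0.0377)  len=0.8104
  (v15,v20,v16) [--+] → (0.52413, -2.19704, 0.0377)–(-1.92755, -1.4005, 0.0377)  len=2.5778
  (v16,v20,v21) [+-+] → (0.52413, -2.19704, 0.0377)–(0.736241, -2.26596, 0.0377)  len=0.2230
  (v17,v22,v18) [++-] → (-0.271958, -1.28459, 0.0377)–(-1.3058, -0.9487, 0.0377)  len=1.0870
  (v18,v22,v23) [-+-] → (-0.271958, -1.28459, 0.0377)–(0.4988, -1.535, 0.0377)  len=0.8104
  (v20,v0,v21) [--+] → (2.25152, -0.180429, 0.0377)–(0.736241, -2.26596, 0.0377)  len=2.5779
  (v21,v0,v1) [+-+] → (2.25152, -0.180429, 0.0377)–(2.38261, 0, 0.0377)  len=0.2230
  (v22,v2,v23) [++-] → (1.13769, -0.65561, 0.0377)–(0.4988, -1.535, 0.0377)  len=1.0870
  (v23,v2,v3) [-+-] → (1.13769, -0.65561, 0.0377)–(1.614, 0, 0.0377)  len=0.8104

Chained into 2 loop(s):
  loop 1: 10 segments, perimeter = 14.0045
  loop 2: 10 segments, perimeter = 9.4870
Total perimeter = 23.492


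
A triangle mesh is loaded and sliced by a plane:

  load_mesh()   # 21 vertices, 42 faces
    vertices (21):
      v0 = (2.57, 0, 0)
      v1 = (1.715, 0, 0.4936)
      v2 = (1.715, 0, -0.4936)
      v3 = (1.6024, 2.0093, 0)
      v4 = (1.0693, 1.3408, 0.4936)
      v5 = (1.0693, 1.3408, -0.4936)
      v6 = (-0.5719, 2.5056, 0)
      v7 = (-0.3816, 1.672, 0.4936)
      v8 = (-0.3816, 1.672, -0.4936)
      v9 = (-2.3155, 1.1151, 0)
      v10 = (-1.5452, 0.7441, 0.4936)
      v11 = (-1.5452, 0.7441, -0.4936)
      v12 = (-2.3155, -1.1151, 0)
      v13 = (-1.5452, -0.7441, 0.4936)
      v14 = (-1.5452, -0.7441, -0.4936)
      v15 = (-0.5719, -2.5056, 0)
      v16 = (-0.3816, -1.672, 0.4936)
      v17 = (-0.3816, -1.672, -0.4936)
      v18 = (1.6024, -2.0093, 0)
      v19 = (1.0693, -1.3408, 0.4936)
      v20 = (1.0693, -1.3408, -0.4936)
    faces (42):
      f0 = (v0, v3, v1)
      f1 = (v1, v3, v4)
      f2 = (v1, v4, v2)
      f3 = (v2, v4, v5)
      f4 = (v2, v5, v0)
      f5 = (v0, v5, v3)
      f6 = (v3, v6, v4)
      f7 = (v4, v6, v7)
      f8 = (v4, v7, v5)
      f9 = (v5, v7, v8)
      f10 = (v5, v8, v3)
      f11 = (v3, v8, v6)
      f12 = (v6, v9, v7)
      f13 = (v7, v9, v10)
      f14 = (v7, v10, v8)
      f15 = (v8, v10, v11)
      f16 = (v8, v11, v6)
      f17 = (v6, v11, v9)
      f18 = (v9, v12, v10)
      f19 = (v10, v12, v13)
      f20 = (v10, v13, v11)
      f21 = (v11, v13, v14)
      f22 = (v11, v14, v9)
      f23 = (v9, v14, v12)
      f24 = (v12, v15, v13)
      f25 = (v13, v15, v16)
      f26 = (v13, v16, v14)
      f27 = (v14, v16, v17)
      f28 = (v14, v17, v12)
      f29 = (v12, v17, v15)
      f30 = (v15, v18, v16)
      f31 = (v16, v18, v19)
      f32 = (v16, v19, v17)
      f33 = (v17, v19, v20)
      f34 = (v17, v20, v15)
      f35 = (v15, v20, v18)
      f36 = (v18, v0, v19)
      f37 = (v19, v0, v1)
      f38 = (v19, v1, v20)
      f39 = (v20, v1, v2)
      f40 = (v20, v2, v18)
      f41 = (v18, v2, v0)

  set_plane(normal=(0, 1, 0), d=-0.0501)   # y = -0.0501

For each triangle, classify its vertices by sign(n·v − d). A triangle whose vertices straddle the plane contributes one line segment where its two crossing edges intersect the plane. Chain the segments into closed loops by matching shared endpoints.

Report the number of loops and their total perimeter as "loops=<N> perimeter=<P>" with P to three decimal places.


loops=2 perimeter=5.779

Straddling triangles (12 of 42):
  (v9,v12,v10) [+-+] → (-2.3155, -0.0501, 0)–(-1.87425, -0.0501, 0.282747)  len=0.5241
  (v10,v12,v13) [+--] → (-1.87425, -0.0501, 0.282747)–(-1.5452, -0.0501, 0.4936)  len=0.3908
  (v10,v13,v11) [+-+] → (-1.5452, -0.0501, 0.4936)–(-1.5452, -0.0501, 0.0332339)  len=0.4604
  (v11,v13,v14) [+--] → (-1.5452, -0.0501, 0.0332339)–(-1.5452, -0.0501, -0.4936)  len=0.5268
  (v11,v14,v9) [+-+] → (-1.5452, -0.0501, -0.4936)–(-1.83274, -0.0501, -0.30935)  len=0.3415
  (v9,v14,v12) [+--] → (-1.83274, -0.0501, -0.30935)–(-2.3155, -0.0501, 0)  len=0.5734
  (v18,v0,v19) [-+-] → (2.54587, -0.0501, 0)–(2.51393, -0.0501, 0.0184437)  len=0.0369
  (v19,v0,v1) [-++] → (2.51393, -0.0501, 0.0184437)–(1.69087, -0.0501, 0.4936)  len=0.9504
  (v19,v1,v20) [-+-] → (1.69087, -0.0501, 0.4936)–(1.69087, -0.0501, 0.456713)  len=0.0369
  (v20,v1,v2) [-++] → (1.69087, -0.0501, 0.456713)–(1.69087, -0.0501, -0.4936)  len=0.9503
  (v20,v2,v18) [-+-] → (1.69087, -0.0501, -0.4936)–(1.71219, -0.0501, -0.481293)  len=0.0246
  (v18,v2,v0) [-++] → (1.71219, -0.0501, -0.481293)–(2.54587, -0.0501, 0)  len=0.9626

Chained into 2 loop(s):
  loop 1: 6 segments, perimeter = 2.8170
  loop 2: 6 segments, perimeter = 2.9617
Total perimeter = 5.779


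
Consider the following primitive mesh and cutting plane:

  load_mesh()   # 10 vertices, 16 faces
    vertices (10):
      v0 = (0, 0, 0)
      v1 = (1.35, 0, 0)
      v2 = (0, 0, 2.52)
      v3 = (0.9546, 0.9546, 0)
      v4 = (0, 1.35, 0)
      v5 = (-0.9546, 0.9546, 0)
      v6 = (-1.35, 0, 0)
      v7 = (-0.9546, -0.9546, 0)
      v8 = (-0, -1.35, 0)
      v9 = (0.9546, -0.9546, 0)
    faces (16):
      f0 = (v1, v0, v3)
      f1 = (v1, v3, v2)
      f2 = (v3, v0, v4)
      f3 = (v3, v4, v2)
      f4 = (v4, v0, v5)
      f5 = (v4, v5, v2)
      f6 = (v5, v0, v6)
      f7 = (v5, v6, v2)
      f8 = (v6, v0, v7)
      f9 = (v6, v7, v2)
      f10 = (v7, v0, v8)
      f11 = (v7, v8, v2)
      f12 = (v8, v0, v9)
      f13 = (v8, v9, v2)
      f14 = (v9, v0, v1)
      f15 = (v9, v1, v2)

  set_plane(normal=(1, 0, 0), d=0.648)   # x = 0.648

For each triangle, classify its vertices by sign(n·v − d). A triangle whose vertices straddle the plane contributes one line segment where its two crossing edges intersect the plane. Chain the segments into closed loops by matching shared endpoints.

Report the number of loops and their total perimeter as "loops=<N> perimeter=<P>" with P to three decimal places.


Straddling triangles (8 of 16):
  (v1,v0,v3) [+-+] → (0.648, 0, 0)–(0.648, 0.648, 0)  len=0.6480
  (v1,v3,v2) [++-] → (0.648, 0.648, 0.809378)–(0.648, 0, 1.3104)  len=0.8191
  (v3,v0,v4) [+--] → (0.648, 0.648, 0)–(0.648, 1.0816, 0)  len=0.4336
  (v3,v4,v2) [+--] → (0.648, 1.0816, 0)–(0.648, 0.648, 0.809378)  len=0.9182
  (v8,v0,v9) [--+] → (0.648, -0.648, 0)–(0.648, -1.0816, 0)  len=0.4336
  (v8,v9,v2) [-+-] → (0.648, -1.0816, 0)–(0.648, -0.648, 0.809378)  len=0.9182
  (v9,v0,v1) [+-+] → (0.648, -0.648, 0)–(0.648, 0, 0)  len=0.6480
  (v9,v1,v2) [++-] → (0.648, 0, 1.3104)–(0.648, -0.648, 0.809378)  len=0.8191

Chained into 1 loop(s):
  loop 1: 8 segments, perimeter = 5.6378
Total perimeter = 5.638

loops=1 perimeter=5.638


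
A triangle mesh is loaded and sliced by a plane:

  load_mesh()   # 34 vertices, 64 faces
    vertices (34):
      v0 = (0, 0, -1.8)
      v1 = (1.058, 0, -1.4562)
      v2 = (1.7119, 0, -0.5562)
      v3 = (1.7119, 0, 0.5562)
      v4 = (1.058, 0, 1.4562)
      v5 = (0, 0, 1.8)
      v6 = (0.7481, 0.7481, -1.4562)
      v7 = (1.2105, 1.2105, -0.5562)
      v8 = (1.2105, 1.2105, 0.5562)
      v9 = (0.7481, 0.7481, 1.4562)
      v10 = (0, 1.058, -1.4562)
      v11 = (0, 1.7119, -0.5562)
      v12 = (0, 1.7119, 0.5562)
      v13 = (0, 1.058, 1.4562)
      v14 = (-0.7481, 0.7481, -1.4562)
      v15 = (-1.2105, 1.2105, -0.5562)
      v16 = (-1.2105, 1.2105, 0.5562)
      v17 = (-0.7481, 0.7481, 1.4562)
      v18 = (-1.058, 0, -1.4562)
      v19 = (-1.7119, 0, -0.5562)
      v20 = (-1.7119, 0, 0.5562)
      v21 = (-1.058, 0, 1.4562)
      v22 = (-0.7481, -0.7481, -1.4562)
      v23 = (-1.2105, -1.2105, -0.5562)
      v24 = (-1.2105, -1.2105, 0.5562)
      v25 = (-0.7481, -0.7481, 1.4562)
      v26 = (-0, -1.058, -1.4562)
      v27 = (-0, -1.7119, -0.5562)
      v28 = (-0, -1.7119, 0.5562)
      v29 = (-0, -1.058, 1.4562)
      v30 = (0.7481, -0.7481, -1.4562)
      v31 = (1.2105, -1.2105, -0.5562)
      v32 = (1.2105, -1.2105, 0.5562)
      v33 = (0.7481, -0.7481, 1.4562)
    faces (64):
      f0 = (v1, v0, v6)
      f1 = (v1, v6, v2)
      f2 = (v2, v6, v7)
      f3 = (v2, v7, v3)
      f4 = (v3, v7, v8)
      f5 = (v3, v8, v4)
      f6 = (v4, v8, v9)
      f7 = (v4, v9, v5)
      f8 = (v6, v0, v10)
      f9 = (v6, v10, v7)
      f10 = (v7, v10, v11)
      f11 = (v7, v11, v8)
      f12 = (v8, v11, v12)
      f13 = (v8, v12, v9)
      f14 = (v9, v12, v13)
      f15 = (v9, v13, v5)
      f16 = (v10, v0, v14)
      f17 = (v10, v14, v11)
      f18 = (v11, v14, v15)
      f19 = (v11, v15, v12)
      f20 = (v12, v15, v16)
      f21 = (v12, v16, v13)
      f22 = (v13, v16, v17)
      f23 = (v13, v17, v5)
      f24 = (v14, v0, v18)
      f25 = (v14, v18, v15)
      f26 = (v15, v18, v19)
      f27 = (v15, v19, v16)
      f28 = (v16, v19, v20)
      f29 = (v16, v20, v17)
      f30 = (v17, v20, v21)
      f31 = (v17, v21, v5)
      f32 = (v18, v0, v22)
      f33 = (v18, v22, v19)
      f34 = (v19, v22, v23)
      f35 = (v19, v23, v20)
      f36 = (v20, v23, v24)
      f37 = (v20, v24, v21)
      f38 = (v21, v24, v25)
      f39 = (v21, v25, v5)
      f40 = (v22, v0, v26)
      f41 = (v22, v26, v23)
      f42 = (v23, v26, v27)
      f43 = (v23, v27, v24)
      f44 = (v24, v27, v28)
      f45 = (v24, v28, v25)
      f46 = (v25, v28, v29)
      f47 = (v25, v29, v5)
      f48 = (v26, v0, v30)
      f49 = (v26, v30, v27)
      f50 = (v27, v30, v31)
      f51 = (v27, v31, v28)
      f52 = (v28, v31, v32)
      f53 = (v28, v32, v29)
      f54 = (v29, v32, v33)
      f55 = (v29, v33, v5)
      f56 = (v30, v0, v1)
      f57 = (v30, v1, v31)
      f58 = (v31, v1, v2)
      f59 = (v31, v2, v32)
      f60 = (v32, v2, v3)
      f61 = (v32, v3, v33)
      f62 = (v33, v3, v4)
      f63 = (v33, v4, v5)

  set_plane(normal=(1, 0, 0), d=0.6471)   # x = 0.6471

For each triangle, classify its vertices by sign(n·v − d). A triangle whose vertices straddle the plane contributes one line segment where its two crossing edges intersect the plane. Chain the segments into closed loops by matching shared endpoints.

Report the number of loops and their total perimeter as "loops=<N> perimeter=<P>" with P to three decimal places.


loops=1 perimeter=9.887

Straddling triangles (20 of 64):
  (v1,v0,v6) [+-+] → (0.6471, 0, -1.58972)–(0.6471, 0.6471, -1.50262)  len=0.6529
  (v4,v9,v5) [++-] → (0.6471, 0.6471, 1.50262)–(0.6471, 0, 1.58972)  len=0.6529
  (v6,v0,v10) [+--] → (0.6471, 0.6471, -1.50262)–(0.6471, 0.789939, -1.4562)  len=0.1502
  (v6,v10,v7) [+-+] → (0.6471, 0.789939, -1.4562)–(0.6471, 1.13952, -0.975085)  len=0.5947
  (v7,v10,v11) [+--] → (0.6471, 1.13952, -0.975085)–(0.6471, 1.44387, -0.5562)  len=0.5178
  (v7,v11,v8) [+-+] → (0.6471, 1.44387, -0.5562)–(0.6471, 1.44387, 0.0384584)  len=0.5947
  (v8,v11,v12) [+--] → (0.6471, 1.44387, 0.0384584)–(0.6471, 1.44387, 0.5562)  len=0.5177
  (v8,v12,v9) [+-+] → (0.6471, 1.44387, 0.5562)–(0.6471, 0.878221, 1.33469)  len=0.9623
  (v9,v12,v13) [+--] → (0.6471, 0.878221, 1.33469)–(0.6471, 0.789939, 1.4562)  len=0.1502
  (v9,v13,v5) [+--] → (0.6471, 0.789939, 1.4562)–(0.6471, 0.6471, 1.50262)  len=0.1502
  (v26,v0,v30) [--+] → (0.6471, -0.6471, -1.50262)–(0.6471, -0.789939, -1.4562)  len=0.1502
  (v26,v30,v27) [-+-] → (0.6471, -0.789939, -1.4562)–(0.6471, -0.878221, -1.33469)  len=0.1502
  (v27,v30,v31) [-++] → (0.6471, -0.878221, -1.33469)–(0.6471, -1.44387, -0.5562)  len=0.9623
  (v27,v31,v28) [-+-] → (0.6471, -1.44387, -0.5562)–(0.6471, -1.44387, -0.0384584)  len=0.5177
  (v28,v31,v32) [-++] → (0.6471, -1.44387, -0.0384584)–(0.6471, -1.44387, 0.5562)  len=0.5947
  (v28,v32,v29) [-+-] → (0.6471, -1.44387, 0.5562)–(0.6471, -1.13952, 0.975085)  len=0.5178
  (v29,v32,v33) [-++] → (0.6471, -1.13952, 0.975085)–(0.6471, -0.789939, 1.4562)  len=0.5947
  (v29,v33,v5) [-+-] → (0.6471, -0.789939, 1.4562)–(0.6471, -0.6471, 1.50262)  len=0.1502
  (v30,v0,v1) [+-+] → (0.6471, -0.6471, -1.50262)–(0.6471, 0, -1.58972)  len=0.6529
  (v33,v4,v5) [++-] → (0.6471, 0, 1.58972)–(0.6471, -0.6471, 1.50262)  len=0.6529

Chained into 1 loop(s):
  loop 1: 20 segments, perimeter = 9.8872
Total perimeter = 9.887


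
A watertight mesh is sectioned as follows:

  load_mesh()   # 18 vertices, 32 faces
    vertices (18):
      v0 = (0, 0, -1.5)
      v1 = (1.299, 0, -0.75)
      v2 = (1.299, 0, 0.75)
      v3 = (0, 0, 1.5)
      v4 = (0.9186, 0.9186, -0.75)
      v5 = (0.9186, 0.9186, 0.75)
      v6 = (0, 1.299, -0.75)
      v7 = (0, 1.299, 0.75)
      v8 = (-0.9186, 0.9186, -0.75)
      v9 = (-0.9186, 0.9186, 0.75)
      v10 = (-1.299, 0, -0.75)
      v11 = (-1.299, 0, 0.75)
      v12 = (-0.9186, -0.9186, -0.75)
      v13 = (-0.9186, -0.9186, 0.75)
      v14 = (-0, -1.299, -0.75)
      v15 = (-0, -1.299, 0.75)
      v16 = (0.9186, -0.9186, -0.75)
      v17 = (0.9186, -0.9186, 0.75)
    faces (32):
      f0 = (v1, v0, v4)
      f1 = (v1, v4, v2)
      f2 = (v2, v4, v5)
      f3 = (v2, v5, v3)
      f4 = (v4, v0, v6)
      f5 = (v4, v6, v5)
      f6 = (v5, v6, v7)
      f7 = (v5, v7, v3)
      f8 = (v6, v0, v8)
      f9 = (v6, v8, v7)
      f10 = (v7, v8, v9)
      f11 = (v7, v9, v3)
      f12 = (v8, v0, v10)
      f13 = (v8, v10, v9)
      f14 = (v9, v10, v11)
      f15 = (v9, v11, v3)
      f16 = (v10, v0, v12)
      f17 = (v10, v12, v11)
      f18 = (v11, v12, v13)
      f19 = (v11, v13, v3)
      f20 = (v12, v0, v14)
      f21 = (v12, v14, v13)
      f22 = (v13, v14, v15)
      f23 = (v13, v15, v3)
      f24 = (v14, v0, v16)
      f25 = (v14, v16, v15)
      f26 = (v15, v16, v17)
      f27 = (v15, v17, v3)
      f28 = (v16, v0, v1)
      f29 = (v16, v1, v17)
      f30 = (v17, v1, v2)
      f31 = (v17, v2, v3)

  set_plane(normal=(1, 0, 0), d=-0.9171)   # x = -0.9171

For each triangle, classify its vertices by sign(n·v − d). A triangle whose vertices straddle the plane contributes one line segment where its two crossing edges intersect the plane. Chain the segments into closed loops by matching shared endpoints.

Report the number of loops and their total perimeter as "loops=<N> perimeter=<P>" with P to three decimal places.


loops=1 perimeter=6.782

Straddling triangles (12 of 32):
  (v6,v0,v8) [++-] → (-0.9171, 0.9171, -0.751225)–(-0.9171, 0.919221, -0.75)  len=0.0024
  (v6,v8,v7) [+-+] → (-0.9171, 0.919221, -0.75)–(-0.9171, 0.919221, -0.747551)  len=0.0024
  (v7,v8,v9) [+--] → (-0.9171, 0.919221, -0.747551)–(-0.9171, 0.919221, 0.75)  len=1.4976
  (v7,v9,v3) [+-+] → (-0.9171, 0.919221, 0.75)–(-0.9171, 0.9171, 0.751225)  len=0.0024
  (v8,v0,v10) [-+-] → (-0.9171, 0.9171, -0.751225)–(-0.9171, 0, -0.970497)  len=0.9429
  (v9,v11,v3) [--+] → (-0.9171, 0, 0.970497)–(-0.9171, 0.9171, 0.751225)  len=0.9429
  (v10,v0,v12) [-+-] → (-0.9171, 0, -0.970497)–(-0.9171, -0.9171, -0.751225)  len=0.9429
  (v11,v13,v3) [--+] → (-0.9171, -0.9171, 0.751225)–(-0.9171, 0, 0.970497)  len=0.9429
  (v12,v0,v14) [-++] → (-0.9171, -0.9171, -0.751225)–(-0.9171, -0.919221, -0.75)  len=0.0024
  (v12,v14,v13) [-+-] → (-0.9171, -0.919221, -0.75)–(-0.9171, -0.919221, 0.747551)  len=1.4976
  (v13,v14,v15) [-++] → (-0.9171, -0.919221, 0.747551)–(-0.9171, -0.919221, 0.75)  len=0.0024
  (v13,v15,v3) [-++] → (-0.9171, -0.919221, 0.75)–(-0.9171, -0.9171, 0.751225)  len=0.0024

Chained into 1 loop(s):
  loop 1: 12 segments, perimeter = 6.7816
Total perimeter = 6.782


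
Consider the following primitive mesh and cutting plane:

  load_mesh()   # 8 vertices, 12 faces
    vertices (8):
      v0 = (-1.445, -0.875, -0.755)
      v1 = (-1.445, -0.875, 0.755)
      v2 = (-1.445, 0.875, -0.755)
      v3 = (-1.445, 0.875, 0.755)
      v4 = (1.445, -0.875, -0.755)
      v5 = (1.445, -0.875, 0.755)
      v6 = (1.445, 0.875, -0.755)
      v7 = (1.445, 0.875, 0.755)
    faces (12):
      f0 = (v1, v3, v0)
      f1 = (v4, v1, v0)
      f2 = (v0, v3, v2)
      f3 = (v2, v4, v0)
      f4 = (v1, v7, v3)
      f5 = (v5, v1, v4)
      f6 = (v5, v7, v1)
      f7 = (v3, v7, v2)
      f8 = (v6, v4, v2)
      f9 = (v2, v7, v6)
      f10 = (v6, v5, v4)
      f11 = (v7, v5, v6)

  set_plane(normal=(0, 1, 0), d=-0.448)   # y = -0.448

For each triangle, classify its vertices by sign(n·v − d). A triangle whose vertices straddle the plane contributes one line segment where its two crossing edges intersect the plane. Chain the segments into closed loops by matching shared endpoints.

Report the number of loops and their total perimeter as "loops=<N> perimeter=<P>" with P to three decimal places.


Straddling triangles (8 of 12):
  (v1,v3,v0) [-+-] → (-1.445, -0.448, 0.755)–(-1.445, -0.448, -0.38656)  len=1.1416
  (v0,v3,v2) [-++] → (-1.445, -0.448, -0.38656)–(-1.445, -0.448, -0.755)  len=0.3684
  (v2,v4,v0) [+--] → (0.73984, -0.448, -0.755)–(-1.445, -0.448, -0.755)  len=2.1848
  (v1,v7,v3) [-++] → (-0.73984, -0.448, 0.755)–(-1.445, -0.448, 0.755)  len=0.7052
  (v5,v7,v1) [-+-] → (1.445, -0.448, 0.755)–(-0.73984, -0.448, 0.755)  len=2.1848
  (v6,v4,v2) [+-+] → (1.445, -0.448, -0.755)–(0.73984, -0.448, -0.755)  len=0.7052
  (v6,v5,v4) [+--] → (1.445, -0.448, 0.38656)–(1.445, -0.448, -0.755)  len=1.1416
  (v7,v5,v6) [+-+] → (1.445, -0.448, 0.755)–(1.445, -0.448, 0.38656)  len=0.3684

Chained into 1 loop(s):
  loop 1: 8 segments, perimeter = 8.8000
Total perimeter = 8.800

loops=1 perimeter=8.800
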